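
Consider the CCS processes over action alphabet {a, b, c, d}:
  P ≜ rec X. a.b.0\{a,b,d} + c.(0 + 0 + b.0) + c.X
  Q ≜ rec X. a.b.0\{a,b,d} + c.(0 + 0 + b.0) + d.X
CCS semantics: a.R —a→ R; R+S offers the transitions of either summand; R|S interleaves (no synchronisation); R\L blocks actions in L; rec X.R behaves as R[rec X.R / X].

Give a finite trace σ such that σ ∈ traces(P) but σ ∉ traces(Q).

P's transition system — 5 states:
  p0 = rec X. a.b.0\{a,b,d} + c.(0 + 0 + b.0) + c.X | —a→ p1, —c→ p0, —c→ p2
  p1 = b.0\{a,b,d} | —b→ p3
  p2 = 0 + 0 + b.0 | —b→ p4
  p3 = 0\{a,b,d} | ∅
  p4 = 0 | ∅
Q's transition system — 5 states:
  q0 = rec X. a.b.0\{a,b,d} + c.(0 + 0 + b.0) + d.X | —a→ q1, —c→ q2, —d→ q0
  q1 = b.0\{a,b,d} | —b→ q3
  q2 = 0 + 0 + b.0 | —b→ q4
  q3 = 0\{a,b,d} | ∅
  q4 = 0 | ∅
Executing ca from P (initial set {p0}):
  after c @ step 1: {p0, p2}
  after a @ step 2: {p1}
  — P admits the full trace.
Executing ca from Q (initial set {q0}):
  after c @ step 1: {q2}
  after a @ step 2: ∅ (Q stuck)

ca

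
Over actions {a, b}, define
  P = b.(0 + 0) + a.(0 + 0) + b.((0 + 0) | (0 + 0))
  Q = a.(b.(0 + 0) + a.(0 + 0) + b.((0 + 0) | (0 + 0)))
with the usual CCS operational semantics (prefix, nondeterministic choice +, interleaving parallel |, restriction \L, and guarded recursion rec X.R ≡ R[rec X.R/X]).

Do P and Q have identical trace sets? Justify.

trace-distinct — witness ⟨b⟩

Reachable graph of P (3 states):
  s0 = b.(0 + 0) + a.(0 + 0) + b.((0 + 0) | (0 + 0)) ⊢ ··a··> s1, ··b··> s1, ··b··> s2
  s1 = 0 + 0 ⊢ deadlocked
  s2 = (0 + 0) | (0 + 0) ⊢ deadlocked
Reachable graph of Q (4 states):
  t0 = a.(b.(0 + 0) + a.(0 + 0) + b.((0 + 0) | (0 + 0))) ⊢ ··a··> t1
  t1 = b.(0 + 0) + a.(0 + 0) + b.((0 + 0) | (0 + 0)) ⊢ ··a··> t2, ··b··> t2, ··b··> t3
  t2 = 0 + 0 ⊢ deadlocked
  t3 = (0 + 0) | (0 + 0) ⊢ deadlocked
Trace ⟨b⟩ through P, begin at {s0}:
  step 1 (b): {s1, s2}
  P completes σ.
Trace ⟨b⟩ through Q, begin at {t0}:
  step 1 (b): ∅  — Q cannot continue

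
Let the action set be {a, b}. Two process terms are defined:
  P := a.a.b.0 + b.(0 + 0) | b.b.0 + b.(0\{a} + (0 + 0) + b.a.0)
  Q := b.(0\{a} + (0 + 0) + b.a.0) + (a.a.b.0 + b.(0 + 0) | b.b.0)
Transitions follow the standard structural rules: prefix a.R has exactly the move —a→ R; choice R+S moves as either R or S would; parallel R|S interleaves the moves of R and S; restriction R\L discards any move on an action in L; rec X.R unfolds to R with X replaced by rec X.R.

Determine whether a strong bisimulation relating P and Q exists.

YES

Reachable graph of P (11 states):
  m0 = a.a.b.0 + b.(0 + 0) | b.b.0 + b.(0\{a} + (0 + 0) + b.a.0) | —a→ m1, —b→ m2, —b→ m3, —b→ m4
  m1 = a.b.0 | —a→ m5
  m2 = (0 + 0) | b.b.0 | —b→ m6
  m3 = 0\{a} + (0 + 0) + b.a.0 | —b→ m7
  m4 = b.(0 + 0) | b.0 | —b→ m6, —b→ m8
  m5 = b.0 | —b→ m9
  m6 = (0 + 0) | b.0 | —b→ m10
  m7 = a.0 | —a→ m9
  m8 = b.(0 + 0) | 0 | —b→ m10
  m9 = 0 | ∅
  m10 = (0 + 0) | 0 | ∅
Reachable graph of Q (11 states):
  n0 = b.(0\{a} + (0 + 0) + b.a.0) + (a.a.b.0 + b.(0 + 0) | b.b.0) | —a→ n1, —b→ n2, —b→ n3, —b→ n4
  n1 = a.b.0 | —a→ n5
  n2 = (0 + 0) | b.b.0 | —b→ n6
  n3 = 0\{a} + (0 + 0) + b.a.0 | —b→ n7
  n4 = b.(0 + 0) | b.0 | —b→ n6, —b→ n8
  n5 = b.0 | —b→ n9
  n6 = (0 + 0) | b.0 | —b→ n10
  n7 = a.0 | —a→ n9
  n8 = b.(0 + 0) | 0 | —b→ n10
  n9 = 0 | ∅
  n10 = (0 + 0) | 0 | ∅
Coarsest stable partition (strong bisimilarity classes):
  B0 = {m0, n0}
  B1 = {m1, n1}
  B2 = {m5, m6, m8, n5, n6, n8}
  B3 = {m10, m9, n10, n9}
  B4 = {m2, m4, n2, n4}
  B5 = {m3, n3}
  B6 = {m7, n7}
m0 ∈ B0, n0 ∈ B0 → same block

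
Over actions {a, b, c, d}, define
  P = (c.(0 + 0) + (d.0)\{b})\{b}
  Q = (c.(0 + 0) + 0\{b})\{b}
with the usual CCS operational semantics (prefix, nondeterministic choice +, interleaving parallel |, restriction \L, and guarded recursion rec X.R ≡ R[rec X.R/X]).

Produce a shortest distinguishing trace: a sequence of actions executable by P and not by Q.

d

P's transition system — 3 states:
  u0 = (c.(0 + 0) + (d.0)\{b})\{b} ⊢ ··c··> u1, ··d··> u2
  u1 = (0 + 0)\{b} ⊢ ·
  u2 = 0\{b}\{b} ⊢ ·
Q's transition system — 2 states:
  v0 = (c.(0 + 0) + 0\{b})\{b} ⊢ ··c··> v1
  v1 = (0 + 0)\{b} ⊢ ·
Run σ = ⟨d⟩ on P: start {u0}
  step 1 (d): {u2}
  P completes σ.
Run σ = ⟨d⟩ on Q: start {v0}
  step 1 (d): ∅  — Q cannot continue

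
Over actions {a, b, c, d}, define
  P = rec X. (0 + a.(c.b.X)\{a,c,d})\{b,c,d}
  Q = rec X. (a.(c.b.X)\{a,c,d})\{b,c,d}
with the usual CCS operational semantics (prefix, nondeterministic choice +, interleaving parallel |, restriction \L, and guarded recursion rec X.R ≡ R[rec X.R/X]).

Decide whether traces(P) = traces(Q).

Reachable graph of P (2 states):
  s0 = rec X. (0 + a.(c.b.X)\{a,c,d})\{b,c,d} ⊢ =a=> s1
  s1 = (c.b.(rec X. (0 + a.(c.b.X)\{a,c,d})\{b,c,d}))\{a,c,d}\{b,c,d} ⊢ stopped
Reachable graph of Q (2 states):
  t0 = rec X. (a.(c.b.X)\{a,c,d})\{b,c,d} ⊢ =a=> t1
  t1 = (c.b.(rec X. (a.(c.b.X)\{a,c,d})\{b,c,d}))\{a,c,d}\{b,c,d} ⊢ stopped
Bisimilarity quotient blocks:
  B0 = {s0, t0}
  B1 = {s1, t1}
s0 ∈ B0, t0 ∈ B0 → same block
Bisimilar ⇒ trace-equivalent.

traces(P) = traces(Q)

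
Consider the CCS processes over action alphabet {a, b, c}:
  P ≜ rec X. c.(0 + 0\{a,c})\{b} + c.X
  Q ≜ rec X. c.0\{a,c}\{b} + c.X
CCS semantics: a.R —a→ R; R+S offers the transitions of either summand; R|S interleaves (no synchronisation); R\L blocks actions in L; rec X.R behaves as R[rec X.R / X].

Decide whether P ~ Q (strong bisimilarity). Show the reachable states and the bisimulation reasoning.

bisimilar

P's transition system — 2 states:
  p0 = rec X. c.(0 + 0\{a,c})\{b} + c.X has moves -c-> p0, -c-> p1
  p1 = (0 + 0\{a,c})\{b} has moves stopped
Q's transition system — 2 states:
  q0 = rec X. c.0\{a,c}\{b} + c.X has moves -c-> q0, -c-> q1
  q1 = 0\{a,c}\{b} has moves stopped
Partition-refinement fixed point:
  B0 = {p0, q0}
  B1 = {p1, q1}
p0 ∈ B0, q0 ∈ B0 → same block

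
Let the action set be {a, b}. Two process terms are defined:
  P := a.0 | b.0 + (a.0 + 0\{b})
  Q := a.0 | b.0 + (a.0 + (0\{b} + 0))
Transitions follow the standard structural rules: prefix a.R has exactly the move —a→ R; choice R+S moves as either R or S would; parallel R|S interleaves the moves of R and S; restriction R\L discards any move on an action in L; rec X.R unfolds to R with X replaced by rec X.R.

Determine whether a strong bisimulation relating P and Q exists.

YES

Reachable graph of P (5 states):
  m0 = a.0 | b.0 + (a.0 + 0\{b}) ⊢ ··a··> m1, ··a··> m2, ··b··> m3
  m1 = 0 ⊢ (no moves)
  m2 = 0 | b.0 ⊢ ··b··> m4
  m3 = a.0 | 0 ⊢ ··a··> m4
  m4 = 0 | 0 ⊢ (no moves)
Reachable graph of Q (5 states):
  n0 = a.0 | b.0 + (a.0 + (0\{b} + 0)) ⊢ ··a··> n1, ··a··> n2, ··b··> n3
  n1 = 0 ⊢ (no moves)
  n2 = 0 | b.0 ⊢ ··b··> n4
  n3 = a.0 | 0 ⊢ ··a··> n4
  n4 = 0 | 0 ⊢ (no moves)
Partition-refinement fixed point:
  B0 = {m0, n0}
  B1 = {m1, m4, n1, n4}
  B2 = {m2, n2}
  B3 = {m3, n3}
m0 ∈ B0, n0 ∈ B0 → same block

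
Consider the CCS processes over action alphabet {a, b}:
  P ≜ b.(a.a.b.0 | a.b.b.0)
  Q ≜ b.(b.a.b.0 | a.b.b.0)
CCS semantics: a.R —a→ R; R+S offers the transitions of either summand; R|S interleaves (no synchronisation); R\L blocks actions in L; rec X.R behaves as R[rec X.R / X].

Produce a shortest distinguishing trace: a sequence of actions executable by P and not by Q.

P's transition system — 17 states:
  p0 = b.(a.a.b.0 | a.b.b.0) → ··b··> p1
  p1 = a.a.b.0 | a.b.b.0 → ··a··> p2, ··a··> p3
  p2 = a.a.b.0 | b.b.0 → ··a··> p4, ··b··> p5
  p3 = a.b.0 | a.b.b.0 → ··a··> p4, ··a··> p6
  p4 = a.b.0 | b.b.0 → ··a··> p7, ··b··> p8
  p5 = a.a.b.0 | b.0 → ··a··> p8, ··b··> p9
  p6 = b.0 | a.b.b.0 → ··a··> p7, ··b··> p10
  p7 = b.0 | b.b.0 → ··b··> p11, ··b··> p12
  p8 = a.b.0 | b.0 → ··a··> p12, ··b··> p13
  p9 = a.a.b.0 | 0 → ··a··> p13
  p10 = 0 | a.b.b.0 → ··a··> p11
  p11 = 0 | b.b.0 → ··b··> p14
  p12 = b.0 | b.0 → ··b··> p14, ··b··> p15
  p13 = a.b.0 | 0 → ··a··> p15
  p14 = 0 | b.0 → ··b··> p16
  p15 = b.0 | 0 → ··b··> p16
  p16 = 0 | 0 → deadlocked
Q's transition system — 17 states:
  q0 = b.(b.a.b.0 | a.b.b.0) → ··b··> q1
  q1 = b.a.b.0 | a.b.b.0 → ··a··> q2, ··b··> q3
  q2 = b.a.b.0 | b.b.0 → ··b··> q4, ··b··> q5
  q3 = a.b.0 | a.b.b.0 → ··a··> q4, ··a··> q6
  q4 = a.b.0 | b.b.0 → ··a··> q7, ··b··> q8
  q5 = b.a.b.0 | b.0 → ··b··> q8, ··b··> q9
  q6 = b.0 | a.b.b.0 → ··a··> q7, ··b··> q10
  q7 = b.0 | b.b.0 → ··b··> q11, ··b··> q12
  q8 = a.b.0 | b.0 → ··a··> q12, ··b··> q13
  q9 = b.a.b.0 | 0 → ··b··> q13
  q10 = 0 | a.b.b.0 → ··a··> q11
  q11 = 0 | b.b.0 → ··b··> q14
  q12 = b.0 | b.0 → ··b··> q14, ··b··> q15
  q13 = a.b.0 | 0 → ··a··> q15
  q14 = 0 | b.0 → ··b··> q16
  q15 = b.0 | 0 → ··b··> q16
  q16 = 0 | 0 → deadlocked
Run σ = ⟨baa⟩ on P: start {p0}
  after b @ step 1: {p1}
  after a @ step 2: {p2, p3}
  after a @ step 3: {p4, p6}
  ✓ P
Run σ = ⟨baa⟩ on Q: start {q0}
  after b @ step 1: {q1}
  after a @ step 2: {q2}
  after a @ step 3: ∅  — Q cannot continue

baa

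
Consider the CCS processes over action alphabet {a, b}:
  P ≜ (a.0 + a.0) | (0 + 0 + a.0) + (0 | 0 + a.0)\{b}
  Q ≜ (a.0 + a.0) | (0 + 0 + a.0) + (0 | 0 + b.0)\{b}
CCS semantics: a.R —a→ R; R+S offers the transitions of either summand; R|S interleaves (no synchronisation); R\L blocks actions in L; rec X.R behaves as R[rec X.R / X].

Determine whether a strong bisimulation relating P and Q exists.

P ≁ Q

P's transition system — 5 states:
  u0 = (a.0 + a.0) | (0 + 0 + a.0) + (0 | 0 + a.0)\{b} | --a--▸ u1, --a--▸ u2, --a--▸ u3
  u1 = (a.0 + a.0) | 0 | --a--▸ u4
  u2 = 0 | (0 + 0 + a.0) | --a--▸ u4
  u3 = 0\{b} | ·
  u4 = 0 | 0 | ·
Q's transition system — 4 states:
  v0 = (a.0 + a.0) | (0 + 0 + a.0) + (0 | 0 + b.0)\{b} | --a--▸ v1, --a--▸ v2
  v1 = (a.0 + a.0) | 0 | --a--▸ v3
  v2 = 0 | (0 + 0 + a.0) | --a--▸ v3
  v3 = 0 | 0 | ·
Bisimilarity quotient blocks:
  B0 = {u0}
  B1 = {u1, u2, v1, v2}
  B2 = {u3, u4, v3}
  B3 = {v0}
u0 ∈ B0, v0 ∈ B3 → different blocks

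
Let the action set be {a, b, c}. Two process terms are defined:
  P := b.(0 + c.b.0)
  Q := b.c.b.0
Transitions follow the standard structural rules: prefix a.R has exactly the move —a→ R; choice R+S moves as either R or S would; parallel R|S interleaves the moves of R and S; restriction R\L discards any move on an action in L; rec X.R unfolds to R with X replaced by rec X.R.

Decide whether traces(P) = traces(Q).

LTS(P): 4 reachable states
  p0 = b.(0 + c.b.0) has moves --b--▸ p1
  p1 = 0 + c.b.0 has moves --c--▸ p2
  p2 = b.0 has moves --b--▸ p3
  p3 = 0 has moves (no moves)
LTS(Q): 4 reachable states
  q0 = b.c.b.0 has moves --b--▸ q1
  q1 = c.b.0 has moves --c--▸ q2
  q2 = b.0 has moves --b--▸ q3
  q3 = 0 has moves (no moves)
Bisimilarity quotient blocks:
  B0 = {p0, q0}
  B1 = {p1, q1}
  B2 = {p2, q2}
  B3 = {p3, q3}
p0 ∈ B0, q0 ∈ B0 → same block
Bisimilar ⇒ trace-equivalent.

trace-equivalent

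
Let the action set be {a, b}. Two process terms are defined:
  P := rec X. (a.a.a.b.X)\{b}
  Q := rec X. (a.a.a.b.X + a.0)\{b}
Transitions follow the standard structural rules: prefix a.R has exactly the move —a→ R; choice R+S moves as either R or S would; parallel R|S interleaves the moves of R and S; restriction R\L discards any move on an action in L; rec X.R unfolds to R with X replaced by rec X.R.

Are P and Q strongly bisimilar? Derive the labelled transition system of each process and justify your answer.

P's transition system — 4 states:
  u0 = rec X. (a.a.a.b.X)\{b} has moves ··a··> u1
  u1 = (a.a.b.(rec X. (a.a.a.b.X)\{b}))\{b} has moves ··a··> u2
  u2 = (a.b.(rec X. (a.a.a.b.X)\{b}))\{b} has moves ··a··> u3
  u3 = (b.(rec X. (a.a.a.b.X)\{b}))\{b} has moves deadlocked
Q's transition system — 5 states:
  v0 = rec X. (a.a.a.b.X + a.0)\{b} has moves ··a··> v1, ··a··> v2
  v1 = (a.a.b.(rec X. (a.a.a.b.X + a.0)\{b}))\{b} has moves ··a··> v3
  v2 = 0\{b} has moves deadlocked
  v3 = (a.b.(rec X. (a.a.a.b.X + a.0)\{b}))\{b} has moves ··a··> v4
  v4 = (b.(rec X. (a.a.a.b.X + a.0)\{b}))\{b} has moves deadlocked
Coarsest stable partition (strong bisimilarity classes):
  B0 = {u0}
  B1 = {u1, v1}
  B2 = {u2, v3}
  B3 = {u3, v2, v4}
  B4 = {v0}
u0 ∈ B0, v0 ∈ B4 → different blocks

P ≁ Q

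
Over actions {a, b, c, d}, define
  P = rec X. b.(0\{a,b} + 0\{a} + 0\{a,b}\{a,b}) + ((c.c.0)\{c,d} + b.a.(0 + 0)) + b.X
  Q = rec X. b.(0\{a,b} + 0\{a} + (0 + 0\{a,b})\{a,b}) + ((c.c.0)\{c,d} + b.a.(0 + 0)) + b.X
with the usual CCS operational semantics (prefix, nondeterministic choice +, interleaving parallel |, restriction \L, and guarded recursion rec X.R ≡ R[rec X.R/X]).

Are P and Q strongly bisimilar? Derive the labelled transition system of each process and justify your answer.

P's transition system — 4 states:
  u0 = rec X. b.(0\{a,b} + 0\{a} + 0\{a,b}\{a,b}) + ((c.c.0)\{c,d} + b.a.(0 + 0)) + b.X | --b--▸ u0, --b--▸ u1, --b--▸ u2
  u1 = 0\{a,b} + 0\{a} + 0\{a,b}\{a,b} | deadlocked
  u2 = a.(0 + 0) | --a--▸ u3
  u3 = 0 + 0 | deadlocked
Q's transition system — 4 states:
  v0 = rec X. b.(0\{a,b} + 0\{a} + (0 + 0\{a,b})\{a,b}) + ((c.c.0)\{c,d} + b.a.(0 + 0)) + b.X | --b--▸ v0, --b--▸ v1, --b--▸ v2
  v1 = 0\{a,b} + 0\{a} + (0 + 0\{a,b})\{a,b} | deadlocked
  v2 = a.(0 + 0) | --a--▸ v3
  v3 = 0 + 0 | deadlocked
Bisimilarity quotient blocks:
  B0 = {u0, v0}
  B1 = {u1, u3, v1, v3}
  B2 = {u2, v2}
u0 ∈ B0, v0 ∈ B0 → same block

bisimilar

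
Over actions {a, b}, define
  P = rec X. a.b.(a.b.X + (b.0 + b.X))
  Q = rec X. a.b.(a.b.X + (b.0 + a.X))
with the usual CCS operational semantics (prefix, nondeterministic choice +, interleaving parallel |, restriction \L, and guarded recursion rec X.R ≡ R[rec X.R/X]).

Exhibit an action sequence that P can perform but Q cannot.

P's transition system — 5 states:
  u0 = rec X. a.b.(a.b.X + (b.0 + b.X)) → —a→ u1
  u1 = b.(a.b.(rec X. a.b.(a.b.X + (b.0 + b.X))) + (b.0 + b.(rec X. a.b.(a.b.X + (b.0 + b.X))))) → —b→ u2
  u2 = a.b.(rec X. a.b.(a.b.X + (b.0 + b.X))) + (b.0 + b.(rec X. a.b.(a.b.X + (b.0 + b.X)))) → —a→ u3, —b→ u0, —b→ u4
  u3 = b.(rec X. a.b.(a.b.X + (b.0 + b.X))) → —b→ u0
  u4 = 0 → deadlocked
Q's transition system — 5 states:
  v0 = rec X. a.b.(a.b.X + (b.0 + a.X)) → —a→ v1
  v1 = b.(a.b.(rec X. a.b.(a.b.X + (b.0 + a.X))) + (b.0 + a.(rec X. a.b.(a.b.X + (b.0 + a.X))))) → —b→ v2
  v2 = a.b.(rec X. a.b.(a.b.X + (b.0 + a.X))) + (b.0 + a.(rec X. a.b.(a.b.X + (b.0 + a.X)))) → —a→ v0, —a→ v3, —b→ v4
  v3 = b.(rec X. a.b.(a.b.X + (b.0 + a.X))) → —b→ v0
  v4 = 0 → deadlocked
Trace ⟨abba⟩ through P, begin at {u0}:
  [1] a ⇒ {u1}
  [2] b ⇒ {u2}
  [3] b ⇒ {u0, u4}
  [4] a ⇒ {u1}
  ✓ P
Trace ⟨abba⟩ through Q, begin at {v0}:
  [1] a ⇒ {v1}
  [2] b ⇒ {v2}
  [3] b ⇒ {v4}
  [4] a ⇒ ∅  — Q cannot continue

abba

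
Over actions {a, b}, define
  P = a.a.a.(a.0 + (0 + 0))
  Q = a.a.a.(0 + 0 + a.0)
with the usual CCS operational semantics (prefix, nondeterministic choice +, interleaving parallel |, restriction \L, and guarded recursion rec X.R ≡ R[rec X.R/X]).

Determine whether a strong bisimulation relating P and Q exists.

P ~ Q

Reachable graph of P (5 states):
  p0 = a.a.a.(a.0 + (0 + 0)) | ··a··> p1
  p1 = a.a.(a.0 + (0 + 0)) | ··a··> p2
  p2 = a.(a.0 + (0 + 0)) | ··a··> p3
  p3 = a.0 + (0 + 0) | ··a··> p4
  p4 = 0 | ·
Reachable graph of Q (5 states):
  q0 = a.a.a.(0 + 0 + a.0) | ··a··> q1
  q1 = a.a.(0 + 0 + a.0) | ··a··> q2
  q2 = a.(0 + 0 + a.0) | ··a··> q3
  q3 = 0 + 0 + a.0 | ··a··> q4
  q4 = 0 | ·
Partition-refinement fixed point:
  B0 = {p0, q0}
  B1 = {p1, q1}
  B2 = {p2, q2}
  B3 = {p3, q3}
  B4 = {p4, q4}
p0 ∈ B0, q0 ∈ B0 → same block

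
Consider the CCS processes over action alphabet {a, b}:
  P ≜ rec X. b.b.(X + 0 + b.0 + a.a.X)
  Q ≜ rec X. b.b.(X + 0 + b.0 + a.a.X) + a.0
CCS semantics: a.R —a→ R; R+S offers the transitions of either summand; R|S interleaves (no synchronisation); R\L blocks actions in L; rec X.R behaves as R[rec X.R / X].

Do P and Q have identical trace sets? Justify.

trace-distinct — witness ⟨a⟩

Reachable graph of P (5 states):
  u0 = rec X. b.b.(X + 0 + b.0 + a.a.X) → —b→ u1
  u1 = b.((rec X. b.b.(X + 0 + b.0 + a.a.X)) + 0 + b.0 + a.a.(rec X. b.b.(X + 0 + b.0 + a.a.X))) → —b→ u2
  u2 = (rec X. b.b.(X + 0 + b.0 + a.a.X)) + 0 + b.0 + a.a.(rec X. b.b.(X + 0 + b.0 + a.a.X)) → —a→ u3, —b→ u1, —b→ u4
  u3 = a.(rec X. b.b.(X + 0 + b.0 + a.a.X)) → —a→ u0
  u4 = 0 → ∅
Reachable graph of Q (5 states):
  v0 = rec X. b.b.(X + 0 + b.0 + a.a.X) + a.0 → —a→ v1, —b→ v2
  v1 = 0 → ∅
  v2 = b.((rec X. b.b.(X + 0 + b.0 + a.a.X) + a.0) + 0 + b.0 + a.a.(rec X. b.b.(X + 0 + b.0 + a.a.X) + a.0)) → —b→ v3
  v3 = (rec X. b.b.(X + 0 + b.0 + a.a.X) + a.0) + 0 + b.0 + a.a.(rec X. b.b.(X + 0 + b.0 + a.a.X) + a.0) → —a→ v1, —a→ v4, —b→ v1, —b→ v2
  v4 = a.(rec X. b.b.(X + 0 + b.0 + a.a.X) + a.0) → —a→ v0
Run σ = ⟨a⟩ on Q: start {v0}
  after a @ step 1: {v1}
  — Q admits the full trace.
Run σ = ⟨a⟩ on P: start {u0}
  after a @ step 1: no successor for P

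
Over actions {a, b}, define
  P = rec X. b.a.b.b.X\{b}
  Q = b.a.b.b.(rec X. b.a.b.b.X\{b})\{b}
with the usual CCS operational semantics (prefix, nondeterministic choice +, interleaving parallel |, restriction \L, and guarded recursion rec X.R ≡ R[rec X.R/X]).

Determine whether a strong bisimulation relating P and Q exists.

Reachable graph of P (5 states):
  u0 = rec X. b.a.b.b.X\{b} → --b--▸ u1
  u1 = a.b.b.(rec X. b.a.b.b.X\{b})\{b} → --a--▸ u2
  u2 = b.b.(rec X. b.a.b.b.X\{b})\{b} → --b--▸ u3
  u3 = b.(rec X. b.a.b.b.X\{b})\{b} → --b--▸ u4
  u4 = (rec X. b.a.b.b.X\{b})\{b} → ∅
Reachable graph of Q (5 states):
  v0 = b.a.b.b.(rec X. b.a.b.b.X\{b})\{b} → --b--▸ v1
  v1 = a.b.b.(rec X. b.a.b.b.X\{b})\{b} → --a--▸ v2
  v2 = b.b.(rec X. b.a.b.b.X\{b})\{b} → --b--▸ v3
  v3 = b.(rec X. b.a.b.b.X\{b})\{b} → --b--▸ v4
  v4 = (rec X. b.a.b.b.X\{b})\{b} → ∅
Bisimilarity quotient blocks:
  B0 = {u0, v0}
  B1 = {u1, v1}
  B2 = {u2, v2}
  B3 = {u3, v3}
  B4 = {u4, v4}
u0 ∈ B0, v0 ∈ B0 → same block

P ~ Q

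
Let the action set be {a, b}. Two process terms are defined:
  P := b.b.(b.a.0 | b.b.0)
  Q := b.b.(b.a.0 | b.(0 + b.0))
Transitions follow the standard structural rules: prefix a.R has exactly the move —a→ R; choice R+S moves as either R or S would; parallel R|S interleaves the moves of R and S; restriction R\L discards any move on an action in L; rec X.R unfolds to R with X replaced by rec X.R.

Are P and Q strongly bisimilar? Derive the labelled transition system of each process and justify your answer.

P's transition system — 11 states:
  s0 = b.b.(b.a.0 | b.b.0) | ··b··> s1
  s1 = b.(b.a.0 | b.b.0) | ··b··> s2
  s2 = b.a.0 | b.b.0 | ··b··> s3, ··b··> s4
  s3 = a.0 | b.b.0 | ··a··> s5, ··b··> s6
  s4 = b.a.0 | b.0 | ··b··> s6, ··b··> s7
  s5 = 0 | b.b.0 | ··b··> s8
  s6 = a.0 | b.0 | ··a··> s8, ··b··> s9
  s7 = b.a.0 | 0 | ··b··> s9
  s8 = 0 | b.0 | ··b··> s10
  s9 = a.0 | 0 | ··a··> s10
  s10 = 0 | 0 | (no moves)
Q's transition system — 11 states:
  t0 = b.b.(b.a.0 | b.(0 + b.0)) | ··b··> t1
  t1 = b.(b.a.0 | b.(0 + b.0)) | ··b··> t2
  t2 = b.a.0 | b.(0 + b.0) | ··b··> t3, ··b··> t4
  t3 = a.0 | b.(0 + b.0) | ··a··> t5, ··b··> t6
  t4 = b.a.0 | (0 + b.0) | ··b··> t6, ··b··> t7
  t5 = 0 | b.(0 + b.0) | ··b··> t8
  t6 = a.0 | (0 + b.0) | ··a··> t8, ··b··> t9
  t7 = b.a.0 | 0 | ··b··> t9
  t8 = 0 | (0 + b.0) | ··b··> t10
  t9 = a.0 | 0 | ··a··> t10
  t10 = 0 | 0 | (no moves)
Partition-refinement fixed point:
  B0 = {s0, t0}
  B1 = {s1, t1}
  B2 = {s2, t2}
  B3 = {s3, t3}
  B4 = {s5, t5}
  B5 = {s8, t8}
  B6 = {s10, t10}
  B7 = {s6, t6}
  B8 = {s9, t9}
  B9 = {s4, t4}
  B10 = {s7, t7}
s0 ∈ B0, t0 ∈ B0 → same block

P ~ Q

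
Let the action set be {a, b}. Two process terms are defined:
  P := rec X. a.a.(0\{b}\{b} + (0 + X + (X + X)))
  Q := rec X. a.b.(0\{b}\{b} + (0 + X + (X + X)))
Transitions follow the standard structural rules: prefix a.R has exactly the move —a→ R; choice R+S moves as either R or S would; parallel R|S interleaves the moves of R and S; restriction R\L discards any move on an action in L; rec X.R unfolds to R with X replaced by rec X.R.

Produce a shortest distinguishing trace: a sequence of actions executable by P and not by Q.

aa

LTS(P): 3 reachable states
  p0 = rec X. a.a.(0\{b}\{b} + (0 + X + (X + X))) ⊢ -a-> p1
  p1 = a.(0\{b}\{b} + (0 + (rec X. a.a.(0\{b}\{b} + (0 + X + (X + X)))) + ((rec X. a.a.(0\{b}\{b} + (0 + X + (X + X)))) + (rec X. a.a.(0\{b}\{b} + (0 + X + (X + X))))))) ⊢ -a-> p2
  p2 = 0\{b}\{b} + (0 + (rec X. a.a.(0\{b}\{b} + (0 + X + (X + X)))) + ((rec X. a.a.(0\{b}\{b} + (0 + X + (X + X)))) + (rec X. a.a.(0\{b}\{b} + (0 + X + (X + X)))))) ⊢ -a-> p1
LTS(Q): 3 reachable states
  q0 = rec X. a.b.(0\{b}\{b} + (0 + X + (X + X))) ⊢ -a-> q1
  q1 = b.(0\{b}\{b} + (0 + (rec X. a.b.(0\{b}\{b} + (0 + X + (X + X)))) + ((rec X. a.b.(0\{b}\{b} + (0 + X + (X + X)))) + (rec X. a.b.(0\{b}\{b} + (0 + X + (X + X))))))) ⊢ -b-> q2
  q2 = 0\{b}\{b} + (0 + (rec X. a.b.(0\{b}\{b} + (0 + X + (X + X)))) + ((rec X. a.b.(0\{b}\{b} + (0 + X + (X + X)))) + (rec X. a.b.(0\{b}\{b} + (0 + X + (X + X)))))) ⊢ -a-> q1
Executing aa from P (initial set {p0}):
  [1] a ⇒ {p1}
  [2] a ⇒ {p2}
  — P admits the full trace.
Executing aa from Q (initial set {q0}):
  [1] a ⇒ {q1}
  [2] a ⇒ ∅  — Q cannot continue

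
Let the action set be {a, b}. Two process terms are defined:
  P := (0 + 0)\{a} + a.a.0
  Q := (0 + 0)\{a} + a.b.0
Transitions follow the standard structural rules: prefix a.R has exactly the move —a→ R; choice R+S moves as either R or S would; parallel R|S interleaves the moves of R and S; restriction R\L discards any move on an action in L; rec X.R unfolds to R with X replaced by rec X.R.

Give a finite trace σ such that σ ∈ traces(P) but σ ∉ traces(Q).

Reachable graph of P (3 states):
  p0 = (0 + 0)\{a} + a.a.0 → ··a··> p1
  p1 = a.0 → ··a··> p2
  p2 = 0 → ·
Reachable graph of Q (3 states):
  q0 = (0 + 0)\{a} + a.b.0 → ··a··> q1
  q1 = b.0 → ··b··> q2
  q2 = 0 → ·
Run σ = ⟨aa⟩ on P: start {p0}
  after a @ step 1: {p1}
  after a @ step 2: {p2}
  P completes σ.
Run σ = ⟨aa⟩ on Q: start {q0}
  after a @ step 1: {q1}
  after a @ step 2: no successor for Q

aa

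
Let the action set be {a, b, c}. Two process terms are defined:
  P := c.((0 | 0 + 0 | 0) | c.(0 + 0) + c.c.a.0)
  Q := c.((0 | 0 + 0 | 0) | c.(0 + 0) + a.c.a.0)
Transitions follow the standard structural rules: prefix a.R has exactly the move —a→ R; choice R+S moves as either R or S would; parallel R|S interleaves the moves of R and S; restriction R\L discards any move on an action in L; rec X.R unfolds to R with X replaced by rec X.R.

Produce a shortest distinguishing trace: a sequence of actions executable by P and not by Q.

ccc

LTS(P): 6 reachable states
  m0 = c.((0 | 0 + 0 | 0) | c.(0 + 0) + c.c.a.0) ⊢ --c--▸ m1
  m1 = (0 | 0 + 0 | 0) | c.(0 + 0) + c.c.a.0 ⊢ --c--▸ m2, --c--▸ m3
  m2 = (0 | 0 + 0 | 0) | (0 + 0) ⊢ stopped
  m3 = c.a.0 ⊢ --c--▸ m4
  m4 = a.0 ⊢ --a--▸ m5
  m5 = 0 ⊢ stopped
LTS(Q): 6 reachable states
  n0 = c.((0 | 0 + 0 | 0) | c.(0 + 0) + a.c.a.0) ⊢ --c--▸ n1
  n1 = (0 | 0 + 0 | 0) | c.(0 + 0) + a.c.a.0 ⊢ --a--▸ n2, --c--▸ n3
  n2 = c.a.0 ⊢ --c--▸ n4
  n3 = (0 | 0 + 0 | 0) | (0 + 0) ⊢ stopped
  n4 = a.0 ⊢ --a--▸ n5
  n5 = 0 ⊢ stopped
Run σ = ⟨ccc⟩ on P: start {m0}
  [1] c ⇒ {m1}
  [2] c ⇒ {m2, m3}
  [3] c ⇒ {m4}
  P completes σ.
Run σ = ⟨ccc⟩ on Q: start {n0}
  [1] c ⇒ {n1}
  [2] c ⇒ {n3}
  [3] c ⇒ ∅  — Q cannot continue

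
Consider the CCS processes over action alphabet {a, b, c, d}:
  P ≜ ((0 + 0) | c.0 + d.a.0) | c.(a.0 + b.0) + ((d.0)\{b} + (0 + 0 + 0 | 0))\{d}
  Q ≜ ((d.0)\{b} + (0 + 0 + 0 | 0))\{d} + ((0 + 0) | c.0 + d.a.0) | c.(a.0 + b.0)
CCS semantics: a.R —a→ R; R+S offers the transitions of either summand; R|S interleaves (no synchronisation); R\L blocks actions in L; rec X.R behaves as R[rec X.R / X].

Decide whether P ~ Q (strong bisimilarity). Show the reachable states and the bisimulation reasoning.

P ~ Q

Reachable graph of P (12 states):
  s0 = ((0 + 0) | c.0 + d.a.0) | c.(a.0 + b.0) + ((d.0)\{b} + (0 + 0 + 0 | 0))\{d} has moves --c--▸ s1, --c--▸ s2, --d--▸ s3
  s1 = ((0 + 0) | c.0 + d.a.0) | (a.0 + b.0) has moves --a--▸ s4, --b--▸ s4, --c--▸ s5, --d--▸ s6
  s2 = (0 + 0) | 0 | c.(a.0 + b.0) has moves --c--▸ s5
  s3 = a.0 | c.(a.0 + b.0) has moves --a--▸ s7, --c--▸ s6
  s4 = ((0 + 0) | c.0 + d.a.0) | 0 has moves --c--▸ s8, --d--▸ s9
  s5 = (0 + 0) | 0 | (a.0 + b.0) has moves --a--▸ s8, --b--▸ s8
  s6 = a.0 | (a.0 + b.0) has moves --a--▸ s10, --a--▸ s9, --b--▸ s9
  s7 = 0 | c.(a.0 + b.0) has moves --c--▸ s10
  s8 = (0 + 0) | 0 | 0 has moves deadlocked
  s9 = a.0 | 0 has moves --a--▸ s11
  s10 = 0 | (a.0 + b.0) has moves --a--▸ s11, --b--▸ s11
  s11 = 0 | 0 has moves deadlocked
Reachable graph of Q (12 states):
  t0 = ((d.0)\{b} + (0 + 0 + 0 | 0))\{d} + ((0 + 0) | c.0 + d.a.0) | c.(a.0 + b.0) has moves --c--▸ t1, --c--▸ t2, --d--▸ t3
  t1 = ((0 + 0) | c.0 + d.a.0) | (a.0 + b.0) has moves --a--▸ t4, --b--▸ t4, --c--▸ t5, --d--▸ t6
  t2 = (0 + 0) | 0 | c.(a.0 + b.0) has moves --c--▸ t5
  t3 = a.0 | c.(a.0 + b.0) has moves --a--▸ t7, --c--▸ t6
  t4 = ((0 + 0) | c.0 + d.a.0) | 0 has moves --c--▸ t8, --d--▸ t9
  t5 = (0 + 0) | 0 | (a.0 + b.0) has moves --a--▸ t8, --b--▸ t8
  t6 = a.0 | (a.0 + b.0) has moves --a--▸ t10, --a--▸ t9, --b--▸ t9
  t7 = 0 | c.(a.0 + b.0) has moves --c--▸ t10
  t8 = (0 + 0) | 0 | 0 has moves deadlocked
  t9 = a.0 | 0 has moves --a--▸ t11
  t10 = 0 | (a.0 + b.0) has moves --a--▸ t11, --b--▸ t11
  t11 = 0 | 0 has moves deadlocked
Bisimilarity quotient blocks:
  B0 = {s0, t0}
  B1 = {s1, t1}
  B2 = {s4, t4}
  B3 = {s9, t9}
  B4 = {s11, s8, t11, t8}
  B5 = {s6, t6}
  B6 = {s10, s5, t10, t5}
  B7 = {s3, t3}
  B8 = {s2, s7, t2, t7}
s0 ∈ B0, t0 ∈ B0 → same block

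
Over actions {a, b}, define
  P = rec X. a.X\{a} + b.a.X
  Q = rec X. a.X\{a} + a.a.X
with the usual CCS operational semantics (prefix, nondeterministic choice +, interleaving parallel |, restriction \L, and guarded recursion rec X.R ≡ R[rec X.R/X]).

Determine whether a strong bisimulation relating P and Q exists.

not bisimilar

LTS(P): 4 reachable states
  m0 = rec X. a.X\{a} + b.a.X has moves --a--▸ m1, --b--▸ m2
  m1 = (rec X. a.X\{a} + b.a.X)\{a} has moves --b--▸ m3
  m2 = a.(rec X. a.X\{a} + b.a.X) has moves --a--▸ m0
  m3 = (a.(rec X. a.X\{a} + b.a.X))\{a} has moves (no moves)
LTS(Q): 3 reachable states
  n0 = rec X. a.X\{a} + a.a.X has moves --a--▸ n1, --a--▸ n2
  n1 = (rec X. a.X\{a} + a.a.X)\{a} has moves (no moves)
  n2 = a.(rec X. a.X\{a} + a.a.X) has moves --a--▸ n0
Coarsest stable partition (strong bisimilarity classes):
  B0 = {m0}
  B1 = {m1}
  B2 = {m3, n1}
  B3 = {m2}
  B4 = {n0}
  B5 = {n2}
m0 ∈ B0, n0 ∈ B4 → different blocks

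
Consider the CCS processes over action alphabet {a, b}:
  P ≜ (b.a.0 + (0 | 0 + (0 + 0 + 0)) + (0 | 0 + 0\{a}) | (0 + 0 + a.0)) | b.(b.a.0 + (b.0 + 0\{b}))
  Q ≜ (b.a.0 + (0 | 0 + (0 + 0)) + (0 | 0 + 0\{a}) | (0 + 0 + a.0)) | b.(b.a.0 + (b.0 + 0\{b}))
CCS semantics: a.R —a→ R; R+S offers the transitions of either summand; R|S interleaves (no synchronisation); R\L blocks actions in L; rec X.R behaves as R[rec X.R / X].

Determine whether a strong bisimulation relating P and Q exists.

LTS(P): 16 reachable states
  m0 = (b.a.0 + (0 | 0 + (0 + 0 + 0)) + (0 | 0 + 0\{a}) | (0 + 0 + a.0)) | b.(b.a.0 + (b.0 + 0\{b})) → --a--▸ m1, --b--▸ m2, --b--▸ m3
  m1 = (0 | 0 + 0\{a}) | 0 | b.(b.a.0 + (b.0 + 0\{b})) → --b--▸ m4
  m2 = (b.a.0 + (0 | 0 + (0 + 0 + 0)) + (0 | 0 + 0\{a}) | (0 + 0 + a.0)) | (b.a.0 + (b.0 + 0\{b})) → --a--▸ m4, --b--▸ m5, --b--▸ m6, --b--▸ m7
  m3 = a.0 | b.(b.a.0 + (b.0 + 0\{b})) → --a--▸ m8, --b--▸ m7
  m4 = (0 | 0 + 0\{a}) | 0 | (b.a.0 + (b.0 + 0\{b})) → --b--▸ m10, --b--▸ m9
  m5 = (b.a.0 + (0 | 0 + (0 + 0 + 0)) + (0 | 0 + 0\{a}) | (0 + 0 + a.0)) | 0 → --a--▸ m9, --b--▸ m11
  m6 = (b.a.0 + (0 | 0 + (0 + 0 + 0)) + (0 | 0 + 0\{a}) | (0 + 0 + a.0)) | a.0 → --a--▸ m10, --a--▸ m5, --b--▸ m12
  m7 = a.0 | (b.a.0 + (b.0 + 0\{b})) → --a--▸ m13, --b--▸ m11, --b--▸ m12
  m8 = 0 | b.(b.a.0 + (b.0 + 0\{b})) → --b--▸ m13
  m9 = (0 | 0 + 0\{a}) | 0 | 0 → deadlocked
  m10 = (0 | 0 + 0\{a}) | 0 | a.0 → --a--▸ m9
  m11 = a.0 | 0 → --a--▸ m14
  m12 = a.0 | a.0 → --a--▸ m11, --a--▸ m15
  m13 = 0 | (b.a.0 + (b.0 + 0\{b})) → --b--▸ m14, --b--▸ m15
  m14 = 0 | 0 → deadlocked
  m15 = 0 | a.0 → --a--▸ m14
LTS(Q): 16 reachable states
  n0 = (b.a.0 + (0 | 0 + (0 + 0)) + (0 | 0 + 0\{a}) | (0 + 0 + a.0)) | b.(b.a.0 + (b.0 + 0\{b})) → --a--▸ n1, --b--▸ n2, --b--▸ n3
  n1 = (0 | 0 + 0\{a}) | 0 | b.(b.a.0 + (b.0 + 0\{b})) → --b--▸ n4
  n2 = (b.a.0 + (0 | 0 + (0 + 0)) + (0 | 0 + 0\{a}) | (0 + 0 + a.0)) | (b.a.0 + (b.0 + 0\{b})) → --a--▸ n4, --b--▸ n5, --b--▸ n6, --b--▸ n7
  n3 = a.0 | b.(b.a.0 + (b.0 + 0\{b})) → --a--▸ n8, --b--▸ n7
  n4 = (0 | 0 + 0\{a}) | 0 | (b.a.0 + (b.0 + 0\{b})) → --b--▸ n10, --b--▸ n9
  n5 = (b.a.0 + (0 | 0 + (0 + 0)) + (0 | 0 + 0\{a}) | (0 + 0 + a.0)) | 0 → --a--▸ n9, --b--▸ n11
  n6 = (b.a.0 + (0 | 0 + (0 + 0)) + (0 | 0 + 0\{a}) | (0 + 0 + a.0)) | a.0 → --a--▸ n10, --a--▸ n5, --b--▸ n12
  n7 = a.0 | (b.a.0 + (b.0 + 0\{b})) → --a--▸ n13, --b--▸ n11, --b--▸ n12
  n8 = 0 | b.(b.a.0 + (b.0 + 0\{b})) → --b--▸ n13
  n9 = (0 | 0 + 0\{a}) | 0 | 0 → deadlocked
  n10 = (0 | 0 + 0\{a}) | 0 | a.0 → --a--▸ n9
  n11 = a.0 | 0 → --a--▸ n14
  n12 = a.0 | a.0 → --a--▸ n11, --a--▸ n15
  n13 = 0 | (b.a.0 + (b.0 + 0\{b})) → --b--▸ n14, --b--▸ n15
  n14 = 0 | 0 → deadlocked
  n15 = 0 | a.0 → --a--▸ n14
Partition-refinement fixed point:
  B0 = {m0, n0}
  B1 = {m3, n3}
  B2 = {m7, n7}
  B3 = {m12, n12}
  B4 = {m10, m11, m15, n10, n11, n15}
  B5 = {m14, m9, n14, n9}
  B6 = {m13, m4, n13, n4}
  B7 = {m1, m8, n1, n8}
  B8 = {m2, n2}
  B9 = {m5, n5}
  B10 = {m6, n6}
m0 ∈ B0, n0 ∈ B0 → same block

P ~ Q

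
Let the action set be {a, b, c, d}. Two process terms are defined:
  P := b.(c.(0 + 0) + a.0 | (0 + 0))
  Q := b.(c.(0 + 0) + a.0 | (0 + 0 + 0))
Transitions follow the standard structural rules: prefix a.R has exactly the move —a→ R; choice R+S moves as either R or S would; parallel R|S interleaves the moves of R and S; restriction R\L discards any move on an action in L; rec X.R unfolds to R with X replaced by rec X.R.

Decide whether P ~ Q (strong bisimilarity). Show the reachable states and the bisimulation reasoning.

Reachable graph of P (4 states):
  p0 = b.(c.(0 + 0) + a.0 | (0 + 0)) :: ··b··> p1
  p1 = c.(0 + 0) + a.0 | (0 + 0) :: ··a··> p2, ··c··> p3
  p2 = 0 | (0 + 0) :: ·
  p3 = 0 + 0 :: ·
Reachable graph of Q (4 states):
  q0 = b.(c.(0 + 0) + a.0 | (0 + 0 + 0)) :: ··b··> q1
  q1 = c.(0 + 0) + a.0 | (0 + 0 + 0) :: ··a··> q2, ··c··> q3
  q2 = 0 | (0 + 0 + 0) :: ·
  q3 = 0 + 0 :: ·
Partition-refinement fixed point:
  B0 = {p0, q0}
  B1 = {p1, q1}
  B2 = {p2, p3, q2, q3}
p0 ∈ B0, q0 ∈ B0 → same block

P ~ Q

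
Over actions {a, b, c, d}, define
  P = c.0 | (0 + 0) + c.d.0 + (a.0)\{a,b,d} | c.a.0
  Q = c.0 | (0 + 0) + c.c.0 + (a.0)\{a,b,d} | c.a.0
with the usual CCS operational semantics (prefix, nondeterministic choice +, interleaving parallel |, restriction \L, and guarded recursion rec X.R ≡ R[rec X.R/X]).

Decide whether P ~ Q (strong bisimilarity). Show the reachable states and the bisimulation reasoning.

LTS(P): 6 reachable states
  m0 = c.0 | (0 + 0) + c.d.0 + (a.0)\{a,b,d} | c.a.0 :: =c=> m1, =c=> m2, =c=> m3
  m1 = (a.0)\{a,b,d} | a.0 :: =a=> m4
  m2 = 0 | (0 + 0) :: (no moves)
  m3 = d.0 :: =d=> m5
  m4 = (a.0)\{a,b,d} | 0 :: (no moves)
  m5 = 0 :: (no moves)
LTS(Q): 6 reachable states
  n0 = c.0 | (0 + 0) + c.c.0 + (a.0)\{a,b,d} | c.a.0 :: =c=> n1, =c=> n2, =c=> n3
  n1 = (a.0)\{a,b,d} | a.0 :: =a=> n4
  n2 = 0 | (0 + 0) :: (no moves)
  n3 = c.0 :: =c=> n5
  n4 = (a.0)\{a,b,d} | 0 :: (no moves)
  n5 = 0 :: (no moves)
Partition-refinement fixed point:
  B0 = {m0}
  B1 = {m2, m4, m5, n2, n4, n5}
  B2 = {m3}
  B3 = {m1, n1}
  B4 = {n0}
  B5 = {n3}
m0 ∈ B0, n0 ∈ B4 → different blocks

NO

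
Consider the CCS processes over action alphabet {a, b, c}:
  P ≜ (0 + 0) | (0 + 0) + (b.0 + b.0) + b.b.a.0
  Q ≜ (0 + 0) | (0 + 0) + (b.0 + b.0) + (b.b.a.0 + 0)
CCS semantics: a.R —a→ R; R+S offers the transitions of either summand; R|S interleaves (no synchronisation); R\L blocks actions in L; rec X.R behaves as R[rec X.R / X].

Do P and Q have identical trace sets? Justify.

trace-equivalent

LTS(P): 4 reachable states
  p0 = (0 + 0) | (0 + 0) + (b.0 + b.0) + b.b.a.0 :: ··b··> p1, ··b··> p2
  p1 = 0 :: ·
  p2 = b.a.0 :: ··b··> p3
  p3 = a.0 :: ··a··> p1
LTS(Q): 4 reachable states
  q0 = (0 + 0) | (0 + 0) + (b.0 + b.0) + (b.b.a.0 + 0) :: ··b··> q1, ··b··> q2
  q1 = 0 :: ·
  q2 = b.a.0 :: ··b··> q3
  q3 = a.0 :: ··a··> q1
Coarsest stable partition (strong bisimilarity classes):
  B0 = {p0, q0}
  B1 = {p2, q2}
  B2 = {p3, q3}
  B3 = {p1, q1}
p0 ∈ B0, q0 ∈ B0 → same block
Bisimilar ⇒ trace-equivalent.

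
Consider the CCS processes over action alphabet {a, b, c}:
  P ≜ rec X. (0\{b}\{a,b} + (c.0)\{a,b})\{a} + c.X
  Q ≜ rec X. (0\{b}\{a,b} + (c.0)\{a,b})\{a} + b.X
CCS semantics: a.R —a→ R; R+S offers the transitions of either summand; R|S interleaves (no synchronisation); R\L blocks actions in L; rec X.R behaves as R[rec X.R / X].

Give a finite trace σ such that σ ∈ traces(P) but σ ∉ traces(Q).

P's transition system — 2 states:
  u0 = rec X. (0\{b}\{a,b} + (c.0)\{a,b})\{a} + c.X | -c-> u0, -c-> u1
  u1 = 0\{a,b}\{a} | ∅
Q's transition system — 2 states:
  v0 = rec X. (0\{b}\{a,b} + (c.0)\{a,b})\{a} + b.X | -b-> v0, -c-> v1
  v1 = 0\{a,b}\{a} | ∅
Trace ⟨cc⟩ through P, begin at {u0}:
  after c @ step 1: {u0, u1}
  after c @ step 2: {u0, u1}
  P completes σ.
Trace ⟨cc⟩ through Q, begin at {v0}:
  after c @ step 1: {v1}
  after c @ step 2: ∅  — Q cannot continue

cc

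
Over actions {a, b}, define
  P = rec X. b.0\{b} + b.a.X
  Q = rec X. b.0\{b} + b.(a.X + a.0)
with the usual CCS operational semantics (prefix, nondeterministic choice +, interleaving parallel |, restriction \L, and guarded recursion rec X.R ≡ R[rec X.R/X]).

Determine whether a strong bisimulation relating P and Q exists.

P ≁ Q

P's transition system — 3 states:
  p0 = rec X. b.0\{b} + b.a.X → -b-> p1, -b-> p2
  p1 = 0\{b} → (no moves)
  p2 = a.(rec X. b.0\{b} + b.a.X) → -a-> p0
Q's transition system — 4 states:
  q0 = rec X. b.0\{b} + b.(a.X + a.0) → -b-> q1, -b-> q2
  q1 = 0\{b} → (no moves)
  q2 = a.(rec X. b.0\{b} + b.(a.X + a.0)) + a.0 → -a-> q0, -a-> q3
  q3 = 0 → (no moves)
Bisimilarity quotient blocks:
  B0 = {p0}
  B1 = {p1, q1, q3}
  B2 = {p2}
  B3 = {q0}
  B4 = {q2}
p0 ∈ B0, q0 ∈ B3 → different blocks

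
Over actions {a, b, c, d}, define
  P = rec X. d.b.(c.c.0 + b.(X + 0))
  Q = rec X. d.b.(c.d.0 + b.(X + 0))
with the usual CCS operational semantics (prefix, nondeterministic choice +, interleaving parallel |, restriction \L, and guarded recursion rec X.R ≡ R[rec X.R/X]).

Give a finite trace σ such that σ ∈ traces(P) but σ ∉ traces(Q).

dbcc

LTS(P): 6 reachable states
  p0 = rec X. d.b.(c.c.0 + b.(X + 0)) has moves =d=> p1
  p1 = b.(c.c.0 + b.((rec X. d.b.(c.c.0 + b.(X + 0))) + 0)) has moves =b=> p2
  p2 = c.c.0 + b.((rec X. d.b.(c.c.0 + b.(X + 0))) + 0) has moves =b=> p3, =c=> p4
  p3 = (rec X. d.b.(c.c.0 + b.(X + 0))) + 0 has moves =d=> p1
  p4 = c.0 has moves =c=> p5
  p5 = 0 has moves ·
LTS(Q): 6 reachable states
  q0 = rec X. d.b.(c.d.0 + b.(X + 0)) has moves =d=> q1
  q1 = b.(c.d.0 + b.((rec X. d.b.(c.d.0 + b.(X + 0))) + 0)) has moves =b=> q2
  q2 = c.d.0 + b.((rec X. d.b.(c.d.0 + b.(X + 0))) + 0) has moves =b=> q3, =c=> q4
  q3 = (rec X. d.b.(c.d.0 + b.(X + 0))) + 0 has moves =d=> q1
  q4 = d.0 has moves =d=> q5
  q5 = 0 has moves ·
Run σ = ⟨dbcc⟩ on P: start {p0}
  after d @ step 1: {p1}
  after b @ step 2: {p2}
  after c @ step 3: {p4}
  after c @ step 4: {p5}
  ✓ P
Run σ = ⟨dbcc⟩ on Q: start {q0}
  after d @ step 1: {q1}
  after b @ step 2: {q2}
  after c @ step 3: {q4}
  after c @ step 4: ∅  — Q cannot continue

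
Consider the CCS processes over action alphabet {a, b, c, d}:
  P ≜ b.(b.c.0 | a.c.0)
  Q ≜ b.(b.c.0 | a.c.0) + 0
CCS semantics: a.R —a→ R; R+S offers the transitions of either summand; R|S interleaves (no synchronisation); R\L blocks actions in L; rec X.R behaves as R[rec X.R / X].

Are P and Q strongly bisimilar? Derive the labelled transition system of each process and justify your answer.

P ~ Q

P's transition system — 10 states:
  u0 = b.(b.c.0 | a.c.0) | —b→ u1
  u1 = b.c.0 | a.c.0 | —a→ u2, —b→ u3
  u2 = b.c.0 | c.0 | —b→ u4, —c→ u5
  u3 = c.0 | a.c.0 | —a→ u4, —c→ u6
  u4 = c.0 | c.0 | —c→ u7, —c→ u8
  u5 = b.c.0 | 0 | —b→ u8
  u6 = 0 | a.c.0 | —a→ u7
  u7 = 0 | c.0 | —c→ u9
  u8 = c.0 | 0 | —c→ u9
  u9 = 0 | 0 | deadlocked
Q's transition system — 10 states:
  v0 = b.(b.c.0 | a.c.0) + 0 | —b→ v1
  v1 = b.c.0 | a.c.0 | —a→ v2, —b→ v3
  v2 = b.c.0 | c.0 | —b→ v4, —c→ v5
  v3 = c.0 | a.c.0 | —a→ v4, —c→ v6
  v4 = c.0 | c.0 | —c→ v7, —c→ v8
  v5 = b.c.0 | 0 | —b→ v8
  v6 = 0 | a.c.0 | —a→ v7
  v7 = 0 | c.0 | —c→ v9
  v8 = c.0 | 0 | —c→ v9
  v9 = 0 | 0 | deadlocked
Bisimilarity quotient blocks:
  B0 = {u0, v0}
  B1 = {u1, v1}
  B2 = {u3, v3}
  B3 = {u4, v4}
  B4 = {u7, u8, v7, v8}
  B5 = {u9, v9}
  B6 = {u6, v6}
  B7 = {u2, v2}
  B8 = {u5, v5}
u0 ∈ B0, v0 ∈ B0 → same block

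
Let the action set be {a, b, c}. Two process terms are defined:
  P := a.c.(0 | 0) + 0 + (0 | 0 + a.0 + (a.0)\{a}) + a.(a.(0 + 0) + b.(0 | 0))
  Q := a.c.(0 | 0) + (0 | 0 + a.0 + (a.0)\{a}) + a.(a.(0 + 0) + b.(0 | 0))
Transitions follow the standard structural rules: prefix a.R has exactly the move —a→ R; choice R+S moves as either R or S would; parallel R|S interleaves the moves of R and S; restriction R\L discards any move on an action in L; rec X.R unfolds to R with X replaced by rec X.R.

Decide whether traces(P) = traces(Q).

YES

LTS(P): 6 reachable states
  u0 = a.c.(0 | 0) + 0 + (0 | 0 + a.0 + (a.0)\{a}) + a.(a.(0 + 0) + b.(0 | 0)) has moves -a-> u1, -a-> u2, -a-> u3
  u1 = 0 has moves ∅
  u2 = a.(0 + 0) + b.(0 | 0) has moves -a-> u4, -b-> u5
  u3 = c.(0 | 0) has moves -c-> u5
  u4 = 0 + 0 has moves ∅
  u5 = 0 | 0 has moves ∅
LTS(Q): 6 reachable states
  v0 = a.c.(0 | 0) + (0 | 0 + a.0 + (a.0)\{a}) + a.(a.(0 + 0) + b.(0 | 0)) has moves -a-> v1, -a-> v2, -a-> v3
  v1 = 0 has moves ∅
  v2 = a.(0 + 0) + b.(0 | 0) has moves -a-> v4, -b-> v5
  v3 = c.(0 | 0) has moves -c-> v5
  v4 = 0 + 0 has moves ∅
  v5 = 0 | 0 has moves ∅
Coarsest stable partition (strong bisimilarity classes):
  B0 = {u0, v0}
  B1 = {u3, v3}
  B2 = {u1, u4, u5, v1, v4, v5}
  B3 = {u2, v2}
u0 ∈ B0, v0 ∈ B0 → same block
Bisimilar ⇒ trace-equivalent.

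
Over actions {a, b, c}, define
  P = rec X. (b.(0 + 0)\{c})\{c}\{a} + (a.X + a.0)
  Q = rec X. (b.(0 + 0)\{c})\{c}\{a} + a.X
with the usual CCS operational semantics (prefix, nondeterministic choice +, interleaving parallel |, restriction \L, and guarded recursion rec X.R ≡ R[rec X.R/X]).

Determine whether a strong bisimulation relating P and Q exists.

P ≁ Q

Reachable graph of P (3 states):
  p0 = rec X. (b.(0 + 0)\{c})\{c}\{a} + (a.X + a.0) → --a--▸ p0, --a--▸ p1, --b--▸ p2
  p1 = 0 → ∅
  p2 = (0 + 0)\{c}\{c}\{a} → ∅
Reachable graph of Q (2 states):
  q0 = rec X. (b.(0 + 0)\{c})\{c}\{a} + a.X → --a--▸ q0, --b--▸ q1
  q1 = (0 + 0)\{c}\{c}\{a} → ∅
Bisimilarity quotient blocks:
  B0 = {p0}
  B1 = {p1, p2, q1}
  B2 = {q0}
p0 ∈ B0, q0 ∈ B2 → different blocks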